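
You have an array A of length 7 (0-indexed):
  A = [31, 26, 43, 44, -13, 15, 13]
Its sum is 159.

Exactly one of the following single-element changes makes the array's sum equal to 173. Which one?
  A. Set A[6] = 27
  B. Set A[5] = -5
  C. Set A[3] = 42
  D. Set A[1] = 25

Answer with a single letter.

Option A: A[6] 13->27, delta=14, new_sum=159+(14)=173 <-- matches target
Option B: A[5] 15->-5, delta=-20, new_sum=159+(-20)=139
Option C: A[3] 44->42, delta=-2, new_sum=159+(-2)=157
Option D: A[1] 26->25, delta=-1, new_sum=159+(-1)=158

Answer: A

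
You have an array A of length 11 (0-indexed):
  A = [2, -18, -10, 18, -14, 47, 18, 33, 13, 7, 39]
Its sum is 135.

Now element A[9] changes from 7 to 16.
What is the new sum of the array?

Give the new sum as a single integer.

Answer: 144

Derivation:
Old value at index 9: 7
New value at index 9: 16
Delta = 16 - 7 = 9
New sum = old_sum + delta = 135 + (9) = 144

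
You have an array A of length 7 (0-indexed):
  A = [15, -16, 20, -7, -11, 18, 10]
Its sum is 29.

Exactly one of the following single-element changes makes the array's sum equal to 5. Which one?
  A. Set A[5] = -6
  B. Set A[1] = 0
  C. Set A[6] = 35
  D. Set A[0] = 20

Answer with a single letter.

Option A: A[5] 18->-6, delta=-24, new_sum=29+(-24)=5 <-- matches target
Option B: A[1] -16->0, delta=16, new_sum=29+(16)=45
Option C: A[6] 10->35, delta=25, new_sum=29+(25)=54
Option D: A[0] 15->20, delta=5, new_sum=29+(5)=34

Answer: A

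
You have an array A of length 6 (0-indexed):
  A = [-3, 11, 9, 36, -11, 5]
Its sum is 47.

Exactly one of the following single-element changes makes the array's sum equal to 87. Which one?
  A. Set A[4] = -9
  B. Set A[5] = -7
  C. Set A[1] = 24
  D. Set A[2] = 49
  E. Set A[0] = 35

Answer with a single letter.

Option A: A[4] -11->-9, delta=2, new_sum=47+(2)=49
Option B: A[5] 5->-7, delta=-12, new_sum=47+(-12)=35
Option C: A[1] 11->24, delta=13, new_sum=47+(13)=60
Option D: A[2] 9->49, delta=40, new_sum=47+(40)=87 <-- matches target
Option E: A[0] -3->35, delta=38, new_sum=47+(38)=85

Answer: D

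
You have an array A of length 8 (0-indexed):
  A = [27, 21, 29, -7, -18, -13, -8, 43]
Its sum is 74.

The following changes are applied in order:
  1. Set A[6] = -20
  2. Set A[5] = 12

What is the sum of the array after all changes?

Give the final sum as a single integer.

Initial sum: 74
Change 1: A[6] -8 -> -20, delta = -12, sum = 62
Change 2: A[5] -13 -> 12, delta = 25, sum = 87

Answer: 87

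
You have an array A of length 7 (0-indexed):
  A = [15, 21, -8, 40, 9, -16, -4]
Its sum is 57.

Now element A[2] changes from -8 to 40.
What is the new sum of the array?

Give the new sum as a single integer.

Old value at index 2: -8
New value at index 2: 40
Delta = 40 - -8 = 48
New sum = old_sum + delta = 57 + (48) = 105

Answer: 105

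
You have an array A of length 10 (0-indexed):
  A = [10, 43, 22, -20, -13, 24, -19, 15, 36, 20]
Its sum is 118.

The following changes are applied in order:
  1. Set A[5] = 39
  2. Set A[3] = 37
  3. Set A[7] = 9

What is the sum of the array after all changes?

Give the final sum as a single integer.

Answer: 184

Derivation:
Initial sum: 118
Change 1: A[5] 24 -> 39, delta = 15, sum = 133
Change 2: A[3] -20 -> 37, delta = 57, sum = 190
Change 3: A[7] 15 -> 9, delta = -6, sum = 184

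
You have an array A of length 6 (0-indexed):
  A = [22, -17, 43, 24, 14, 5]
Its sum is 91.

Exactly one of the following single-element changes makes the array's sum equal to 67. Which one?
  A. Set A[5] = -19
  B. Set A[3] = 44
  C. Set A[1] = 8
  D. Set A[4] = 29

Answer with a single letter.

Option A: A[5] 5->-19, delta=-24, new_sum=91+(-24)=67 <-- matches target
Option B: A[3] 24->44, delta=20, new_sum=91+(20)=111
Option C: A[1] -17->8, delta=25, new_sum=91+(25)=116
Option D: A[4] 14->29, delta=15, new_sum=91+(15)=106

Answer: A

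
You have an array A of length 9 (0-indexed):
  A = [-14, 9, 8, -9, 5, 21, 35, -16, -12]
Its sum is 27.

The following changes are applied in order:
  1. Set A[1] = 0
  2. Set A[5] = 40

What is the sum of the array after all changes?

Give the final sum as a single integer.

Answer: 37

Derivation:
Initial sum: 27
Change 1: A[1] 9 -> 0, delta = -9, sum = 18
Change 2: A[5] 21 -> 40, delta = 19, sum = 37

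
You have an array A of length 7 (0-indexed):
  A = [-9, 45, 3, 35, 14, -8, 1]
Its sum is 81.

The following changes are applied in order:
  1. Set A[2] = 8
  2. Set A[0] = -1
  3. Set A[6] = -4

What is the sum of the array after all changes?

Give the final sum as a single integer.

Initial sum: 81
Change 1: A[2] 3 -> 8, delta = 5, sum = 86
Change 2: A[0] -9 -> -1, delta = 8, sum = 94
Change 3: A[6] 1 -> -4, delta = -5, sum = 89

Answer: 89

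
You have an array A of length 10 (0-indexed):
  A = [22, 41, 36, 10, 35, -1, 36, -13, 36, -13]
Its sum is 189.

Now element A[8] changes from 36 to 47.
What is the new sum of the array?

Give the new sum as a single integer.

Answer: 200

Derivation:
Old value at index 8: 36
New value at index 8: 47
Delta = 47 - 36 = 11
New sum = old_sum + delta = 189 + (11) = 200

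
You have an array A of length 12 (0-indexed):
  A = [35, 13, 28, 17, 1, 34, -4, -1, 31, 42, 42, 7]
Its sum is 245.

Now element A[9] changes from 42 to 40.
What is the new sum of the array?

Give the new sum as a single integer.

Answer: 243

Derivation:
Old value at index 9: 42
New value at index 9: 40
Delta = 40 - 42 = -2
New sum = old_sum + delta = 245 + (-2) = 243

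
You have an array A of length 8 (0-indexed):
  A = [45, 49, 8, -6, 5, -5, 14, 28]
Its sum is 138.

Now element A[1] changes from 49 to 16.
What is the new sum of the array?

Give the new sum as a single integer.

Old value at index 1: 49
New value at index 1: 16
Delta = 16 - 49 = -33
New sum = old_sum + delta = 138 + (-33) = 105

Answer: 105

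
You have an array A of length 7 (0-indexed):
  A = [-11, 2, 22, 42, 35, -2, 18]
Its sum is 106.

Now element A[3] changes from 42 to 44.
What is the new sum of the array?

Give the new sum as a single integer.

Old value at index 3: 42
New value at index 3: 44
Delta = 44 - 42 = 2
New sum = old_sum + delta = 106 + (2) = 108

Answer: 108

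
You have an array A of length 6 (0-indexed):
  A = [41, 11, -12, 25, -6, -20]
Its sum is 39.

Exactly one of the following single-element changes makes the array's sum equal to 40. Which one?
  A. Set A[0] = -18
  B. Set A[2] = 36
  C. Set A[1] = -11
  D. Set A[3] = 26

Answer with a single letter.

Option A: A[0] 41->-18, delta=-59, new_sum=39+(-59)=-20
Option B: A[2] -12->36, delta=48, new_sum=39+(48)=87
Option C: A[1] 11->-11, delta=-22, new_sum=39+(-22)=17
Option D: A[3] 25->26, delta=1, new_sum=39+(1)=40 <-- matches target

Answer: D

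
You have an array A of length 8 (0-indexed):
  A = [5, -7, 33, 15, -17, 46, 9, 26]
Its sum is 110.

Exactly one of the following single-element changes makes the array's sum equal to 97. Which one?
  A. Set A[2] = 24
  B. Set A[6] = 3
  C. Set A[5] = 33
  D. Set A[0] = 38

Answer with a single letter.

Option A: A[2] 33->24, delta=-9, new_sum=110+(-9)=101
Option B: A[6] 9->3, delta=-6, new_sum=110+(-6)=104
Option C: A[5] 46->33, delta=-13, new_sum=110+(-13)=97 <-- matches target
Option D: A[0] 5->38, delta=33, new_sum=110+(33)=143

Answer: C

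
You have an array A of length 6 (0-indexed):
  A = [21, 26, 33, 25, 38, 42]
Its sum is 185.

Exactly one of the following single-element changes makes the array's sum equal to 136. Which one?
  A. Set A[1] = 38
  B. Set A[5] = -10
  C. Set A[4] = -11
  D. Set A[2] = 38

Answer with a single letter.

Option A: A[1] 26->38, delta=12, new_sum=185+(12)=197
Option B: A[5] 42->-10, delta=-52, new_sum=185+(-52)=133
Option C: A[4] 38->-11, delta=-49, new_sum=185+(-49)=136 <-- matches target
Option D: A[2] 33->38, delta=5, new_sum=185+(5)=190

Answer: C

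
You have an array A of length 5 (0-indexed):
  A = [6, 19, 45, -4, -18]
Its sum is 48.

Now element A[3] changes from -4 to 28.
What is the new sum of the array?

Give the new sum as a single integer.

Answer: 80

Derivation:
Old value at index 3: -4
New value at index 3: 28
Delta = 28 - -4 = 32
New sum = old_sum + delta = 48 + (32) = 80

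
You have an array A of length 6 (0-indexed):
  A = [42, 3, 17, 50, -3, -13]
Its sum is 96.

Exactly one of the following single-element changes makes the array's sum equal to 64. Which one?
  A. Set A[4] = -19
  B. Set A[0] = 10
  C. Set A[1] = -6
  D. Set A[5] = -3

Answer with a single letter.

Option A: A[4] -3->-19, delta=-16, new_sum=96+(-16)=80
Option B: A[0] 42->10, delta=-32, new_sum=96+(-32)=64 <-- matches target
Option C: A[1] 3->-6, delta=-9, new_sum=96+(-9)=87
Option D: A[5] -13->-3, delta=10, new_sum=96+(10)=106

Answer: B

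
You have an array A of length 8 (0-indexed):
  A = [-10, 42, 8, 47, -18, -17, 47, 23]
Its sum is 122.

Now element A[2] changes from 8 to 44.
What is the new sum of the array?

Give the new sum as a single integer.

Old value at index 2: 8
New value at index 2: 44
Delta = 44 - 8 = 36
New sum = old_sum + delta = 122 + (36) = 158

Answer: 158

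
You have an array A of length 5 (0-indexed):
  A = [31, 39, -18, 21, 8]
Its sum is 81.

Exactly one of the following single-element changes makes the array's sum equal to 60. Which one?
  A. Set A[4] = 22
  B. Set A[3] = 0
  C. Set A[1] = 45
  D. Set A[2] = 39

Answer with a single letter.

Option A: A[4] 8->22, delta=14, new_sum=81+(14)=95
Option B: A[3] 21->0, delta=-21, new_sum=81+(-21)=60 <-- matches target
Option C: A[1] 39->45, delta=6, new_sum=81+(6)=87
Option D: A[2] -18->39, delta=57, new_sum=81+(57)=138

Answer: B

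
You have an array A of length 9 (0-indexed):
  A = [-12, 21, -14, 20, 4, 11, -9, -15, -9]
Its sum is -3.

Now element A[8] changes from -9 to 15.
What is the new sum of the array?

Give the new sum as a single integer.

Old value at index 8: -9
New value at index 8: 15
Delta = 15 - -9 = 24
New sum = old_sum + delta = -3 + (24) = 21

Answer: 21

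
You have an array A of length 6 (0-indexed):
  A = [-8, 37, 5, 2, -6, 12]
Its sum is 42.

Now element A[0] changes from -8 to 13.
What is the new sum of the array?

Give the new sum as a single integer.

Old value at index 0: -8
New value at index 0: 13
Delta = 13 - -8 = 21
New sum = old_sum + delta = 42 + (21) = 63

Answer: 63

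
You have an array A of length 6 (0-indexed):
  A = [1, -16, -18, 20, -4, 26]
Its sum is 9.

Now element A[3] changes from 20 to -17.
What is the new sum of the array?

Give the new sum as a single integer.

Old value at index 3: 20
New value at index 3: -17
Delta = -17 - 20 = -37
New sum = old_sum + delta = 9 + (-37) = -28

Answer: -28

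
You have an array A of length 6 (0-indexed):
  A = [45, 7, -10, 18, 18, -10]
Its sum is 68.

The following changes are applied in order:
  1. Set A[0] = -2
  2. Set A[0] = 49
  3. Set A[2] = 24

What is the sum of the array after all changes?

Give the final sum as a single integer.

Answer: 106

Derivation:
Initial sum: 68
Change 1: A[0] 45 -> -2, delta = -47, sum = 21
Change 2: A[0] -2 -> 49, delta = 51, sum = 72
Change 3: A[2] -10 -> 24, delta = 34, sum = 106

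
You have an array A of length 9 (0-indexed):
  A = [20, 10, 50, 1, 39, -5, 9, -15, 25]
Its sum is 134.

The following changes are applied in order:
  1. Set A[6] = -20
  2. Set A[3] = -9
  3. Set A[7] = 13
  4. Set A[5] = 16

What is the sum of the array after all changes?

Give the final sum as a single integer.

Initial sum: 134
Change 1: A[6] 9 -> -20, delta = -29, sum = 105
Change 2: A[3] 1 -> -9, delta = -10, sum = 95
Change 3: A[7] -15 -> 13, delta = 28, sum = 123
Change 4: A[5] -5 -> 16, delta = 21, sum = 144

Answer: 144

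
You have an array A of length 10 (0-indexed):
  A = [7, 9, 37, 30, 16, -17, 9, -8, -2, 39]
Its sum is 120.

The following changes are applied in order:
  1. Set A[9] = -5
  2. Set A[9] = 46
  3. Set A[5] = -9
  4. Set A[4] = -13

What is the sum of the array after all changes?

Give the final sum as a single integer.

Initial sum: 120
Change 1: A[9] 39 -> -5, delta = -44, sum = 76
Change 2: A[9] -5 -> 46, delta = 51, sum = 127
Change 3: A[5] -17 -> -9, delta = 8, sum = 135
Change 4: A[4] 16 -> -13, delta = -29, sum = 106

Answer: 106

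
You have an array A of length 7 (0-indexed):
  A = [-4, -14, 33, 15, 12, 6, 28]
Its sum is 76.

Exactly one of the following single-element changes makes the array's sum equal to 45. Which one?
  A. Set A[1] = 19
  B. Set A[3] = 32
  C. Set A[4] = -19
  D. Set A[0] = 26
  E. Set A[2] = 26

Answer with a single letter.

Option A: A[1] -14->19, delta=33, new_sum=76+(33)=109
Option B: A[3] 15->32, delta=17, new_sum=76+(17)=93
Option C: A[4] 12->-19, delta=-31, new_sum=76+(-31)=45 <-- matches target
Option D: A[0] -4->26, delta=30, new_sum=76+(30)=106
Option E: A[2] 33->26, delta=-7, new_sum=76+(-7)=69

Answer: C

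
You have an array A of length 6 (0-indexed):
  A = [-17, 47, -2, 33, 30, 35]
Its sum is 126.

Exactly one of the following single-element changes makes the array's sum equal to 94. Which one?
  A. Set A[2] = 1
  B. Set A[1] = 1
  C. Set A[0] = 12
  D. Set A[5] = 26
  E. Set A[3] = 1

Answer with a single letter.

Answer: E

Derivation:
Option A: A[2] -2->1, delta=3, new_sum=126+(3)=129
Option B: A[1] 47->1, delta=-46, new_sum=126+(-46)=80
Option C: A[0] -17->12, delta=29, new_sum=126+(29)=155
Option D: A[5] 35->26, delta=-9, new_sum=126+(-9)=117
Option E: A[3] 33->1, delta=-32, new_sum=126+(-32)=94 <-- matches target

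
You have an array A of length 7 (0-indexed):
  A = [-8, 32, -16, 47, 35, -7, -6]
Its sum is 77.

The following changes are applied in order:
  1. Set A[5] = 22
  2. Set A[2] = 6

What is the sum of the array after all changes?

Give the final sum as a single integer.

Initial sum: 77
Change 1: A[5] -7 -> 22, delta = 29, sum = 106
Change 2: A[2] -16 -> 6, delta = 22, sum = 128

Answer: 128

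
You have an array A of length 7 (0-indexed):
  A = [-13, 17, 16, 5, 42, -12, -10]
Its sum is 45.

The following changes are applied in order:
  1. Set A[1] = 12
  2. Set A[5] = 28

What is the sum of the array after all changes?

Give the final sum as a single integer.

Initial sum: 45
Change 1: A[1] 17 -> 12, delta = -5, sum = 40
Change 2: A[5] -12 -> 28, delta = 40, sum = 80

Answer: 80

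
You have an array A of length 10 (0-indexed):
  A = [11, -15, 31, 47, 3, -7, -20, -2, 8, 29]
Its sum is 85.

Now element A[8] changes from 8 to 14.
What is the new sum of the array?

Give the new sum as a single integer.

Old value at index 8: 8
New value at index 8: 14
Delta = 14 - 8 = 6
New sum = old_sum + delta = 85 + (6) = 91

Answer: 91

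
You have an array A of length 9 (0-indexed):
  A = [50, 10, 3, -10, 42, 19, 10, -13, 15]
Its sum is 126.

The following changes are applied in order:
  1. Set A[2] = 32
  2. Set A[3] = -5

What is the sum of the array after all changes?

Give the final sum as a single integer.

Initial sum: 126
Change 1: A[2] 3 -> 32, delta = 29, sum = 155
Change 2: A[3] -10 -> -5, delta = 5, sum = 160

Answer: 160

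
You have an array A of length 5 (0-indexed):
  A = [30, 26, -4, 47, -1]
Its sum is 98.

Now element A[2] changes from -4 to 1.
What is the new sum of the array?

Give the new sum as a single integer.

Old value at index 2: -4
New value at index 2: 1
Delta = 1 - -4 = 5
New sum = old_sum + delta = 98 + (5) = 103

Answer: 103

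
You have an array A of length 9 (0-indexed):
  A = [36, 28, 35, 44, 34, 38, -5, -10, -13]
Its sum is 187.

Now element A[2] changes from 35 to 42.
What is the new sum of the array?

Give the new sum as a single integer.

Answer: 194

Derivation:
Old value at index 2: 35
New value at index 2: 42
Delta = 42 - 35 = 7
New sum = old_sum + delta = 187 + (7) = 194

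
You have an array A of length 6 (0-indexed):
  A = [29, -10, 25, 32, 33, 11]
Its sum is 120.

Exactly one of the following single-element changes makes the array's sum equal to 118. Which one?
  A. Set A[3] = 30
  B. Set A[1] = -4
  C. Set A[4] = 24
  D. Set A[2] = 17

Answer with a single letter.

Answer: A

Derivation:
Option A: A[3] 32->30, delta=-2, new_sum=120+(-2)=118 <-- matches target
Option B: A[1] -10->-4, delta=6, new_sum=120+(6)=126
Option C: A[4] 33->24, delta=-9, new_sum=120+(-9)=111
Option D: A[2] 25->17, delta=-8, new_sum=120+(-8)=112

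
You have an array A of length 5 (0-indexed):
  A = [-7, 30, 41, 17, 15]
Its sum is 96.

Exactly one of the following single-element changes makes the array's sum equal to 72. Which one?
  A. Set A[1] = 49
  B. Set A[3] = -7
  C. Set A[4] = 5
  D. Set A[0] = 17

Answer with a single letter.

Option A: A[1] 30->49, delta=19, new_sum=96+(19)=115
Option B: A[3] 17->-7, delta=-24, new_sum=96+(-24)=72 <-- matches target
Option C: A[4] 15->5, delta=-10, new_sum=96+(-10)=86
Option D: A[0] -7->17, delta=24, new_sum=96+(24)=120

Answer: B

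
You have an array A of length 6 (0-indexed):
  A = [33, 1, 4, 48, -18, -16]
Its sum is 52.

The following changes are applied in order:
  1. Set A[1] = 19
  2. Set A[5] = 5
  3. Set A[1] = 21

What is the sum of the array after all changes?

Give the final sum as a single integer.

Initial sum: 52
Change 1: A[1] 1 -> 19, delta = 18, sum = 70
Change 2: A[5] -16 -> 5, delta = 21, sum = 91
Change 3: A[1] 19 -> 21, delta = 2, sum = 93

Answer: 93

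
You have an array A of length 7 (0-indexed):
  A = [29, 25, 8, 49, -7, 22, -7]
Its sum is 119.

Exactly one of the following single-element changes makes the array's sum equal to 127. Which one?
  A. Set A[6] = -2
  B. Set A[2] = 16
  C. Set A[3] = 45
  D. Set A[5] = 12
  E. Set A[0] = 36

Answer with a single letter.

Option A: A[6] -7->-2, delta=5, new_sum=119+(5)=124
Option B: A[2] 8->16, delta=8, new_sum=119+(8)=127 <-- matches target
Option C: A[3] 49->45, delta=-4, new_sum=119+(-4)=115
Option D: A[5] 22->12, delta=-10, new_sum=119+(-10)=109
Option E: A[0] 29->36, delta=7, new_sum=119+(7)=126

Answer: B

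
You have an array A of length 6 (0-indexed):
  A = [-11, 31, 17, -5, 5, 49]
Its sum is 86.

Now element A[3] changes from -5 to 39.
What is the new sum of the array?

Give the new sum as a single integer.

Old value at index 3: -5
New value at index 3: 39
Delta = 39 - -5 = 44
New sum = old_sum + delta = 86 + (44) = 130

Answer: 130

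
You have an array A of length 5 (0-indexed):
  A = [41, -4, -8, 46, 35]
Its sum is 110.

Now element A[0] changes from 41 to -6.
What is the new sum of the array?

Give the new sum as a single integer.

Answer: 63

Derivation:
Old value at index 0: 41
New value at index 0: -6
Delta = -6 - 41 = -47
New sum = old_sum + delta = 110 + (-47) = 63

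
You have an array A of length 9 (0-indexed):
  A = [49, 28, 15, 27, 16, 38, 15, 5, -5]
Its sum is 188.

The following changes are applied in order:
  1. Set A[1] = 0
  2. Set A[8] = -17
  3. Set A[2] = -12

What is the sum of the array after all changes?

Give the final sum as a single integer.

Initial sum: 188
Change 1: A[1] 28 -> 0, delta = -28, sum = 160
Change 2: A[8] -5 -> -17, delta = -12, sum = 148
Change 3: A[2] 15 -> -12, delta = -27, sum = 121

Answer: 121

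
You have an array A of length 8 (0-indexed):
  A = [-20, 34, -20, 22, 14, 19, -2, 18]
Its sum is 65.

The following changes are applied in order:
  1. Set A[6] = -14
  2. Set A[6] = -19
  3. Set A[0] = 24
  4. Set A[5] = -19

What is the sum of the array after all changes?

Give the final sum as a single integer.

Initial sum: 65
Change 1: A[6] -2 -> -14, delta = -12, sum = 53
Change 2: A[6] -14 -> -19, delta = -5, sum = 48
Change 3: A[0] -20 -> 24, delta = 44, sum = 92
Change 4: A[5] 19 -> -19, delta = -38, sum = 54

Answer: 54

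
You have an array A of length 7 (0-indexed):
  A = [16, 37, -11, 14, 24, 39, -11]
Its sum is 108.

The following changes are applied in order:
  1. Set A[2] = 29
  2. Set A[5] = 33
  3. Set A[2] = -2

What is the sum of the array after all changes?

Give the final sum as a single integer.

Answer: 111

Derivation:
Initial sum: 108
Change 1: A[2] -11 -> 29, delta = 40, sum = 148
Change 2: A[5] 39 -> 33, delta = -6, sum = 142
Change 3: A[2] 29 -> -2, delta = -31, sum = 111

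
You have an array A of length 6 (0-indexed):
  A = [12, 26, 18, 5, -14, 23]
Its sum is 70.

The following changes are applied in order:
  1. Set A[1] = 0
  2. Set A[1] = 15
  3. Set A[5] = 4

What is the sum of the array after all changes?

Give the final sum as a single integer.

Initial sum: 70
Change 1: A[1] 26 -> 0, delta = -26, sum = 44
Change 2: A[1] 0 -> 15, delta = 15, sum = 59
Change 3: A[5] 23 -> 4, delta = -19, sum = 40

Answer: 40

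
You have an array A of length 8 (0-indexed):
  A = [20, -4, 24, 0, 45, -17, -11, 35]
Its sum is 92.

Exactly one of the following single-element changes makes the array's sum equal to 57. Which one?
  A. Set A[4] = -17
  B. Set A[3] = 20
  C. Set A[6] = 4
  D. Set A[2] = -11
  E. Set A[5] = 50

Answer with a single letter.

Answer: D

Derivation:
Option A: A[4] 45->-17, delta=-62, new_sum=92+(-62)=30
Option B: A[3] 0->20, delta=20, new_sum=92+(20)=112
Option C: A[6] -11->4, delta=15, new_sum=92+(15)=107
Option D: A[2] 24->-11, delta=-35, new_sum=92+(-35)=57 <-- matches target
Option E: A[5] -17->50, delta=67, new_sum=92+(67)=159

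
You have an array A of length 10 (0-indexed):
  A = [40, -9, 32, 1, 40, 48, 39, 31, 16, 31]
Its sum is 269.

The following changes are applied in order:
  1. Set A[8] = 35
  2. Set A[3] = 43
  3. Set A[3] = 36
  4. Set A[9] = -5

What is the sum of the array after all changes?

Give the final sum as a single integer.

Answer: 287

Derivation:
Initial sum: 269
Change 1: A[8] 16 -> 35, delta = 19, sum = 288
Change 2: A[3] 1 -> 43, delta = 42, sum = 330
Change 3: A[3] 43 -> 36, delta = -7, sum = 323
Change 4: A[9] 31 -> -5, delta = -36, sum = 287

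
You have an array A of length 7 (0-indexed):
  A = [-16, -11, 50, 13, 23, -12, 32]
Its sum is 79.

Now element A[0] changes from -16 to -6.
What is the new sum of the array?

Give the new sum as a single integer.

Answer: 89

Derivation:
Old value at index 0: -16
New value at index 0: -6
Delta = -6 - -16 = 10
New sum = old_sum + delta = 79 + (10) = 89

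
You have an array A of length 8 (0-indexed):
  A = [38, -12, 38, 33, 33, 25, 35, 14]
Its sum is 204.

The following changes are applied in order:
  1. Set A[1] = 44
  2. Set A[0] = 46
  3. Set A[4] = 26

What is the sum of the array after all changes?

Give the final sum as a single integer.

Initial sum: 204
Change 1: A[1] -12 -> 44, delta = 56, sum = 260
Change 2: A[0] 38 -> 46, delta = 8, sum = 268
Change 3: A[4] 33 -> 26, delta = -7, sum = 261

Answer: 261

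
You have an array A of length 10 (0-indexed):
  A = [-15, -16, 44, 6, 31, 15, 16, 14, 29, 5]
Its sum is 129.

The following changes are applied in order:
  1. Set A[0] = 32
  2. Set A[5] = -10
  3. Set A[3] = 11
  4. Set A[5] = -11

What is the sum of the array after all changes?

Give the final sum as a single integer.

Answer: 155

Derivation:
Initial sum: 129
Change 1: A[0] -15 -> 32, delta = 47, sum = 176
Change 2: A[5] 15 -> -10, delta = -25, sum = 151
Change 3: A[3] 6 -> 11, delta = 5, sum = 156
Change 4: A[5] -10 -> -11, delta = -1, sum = 155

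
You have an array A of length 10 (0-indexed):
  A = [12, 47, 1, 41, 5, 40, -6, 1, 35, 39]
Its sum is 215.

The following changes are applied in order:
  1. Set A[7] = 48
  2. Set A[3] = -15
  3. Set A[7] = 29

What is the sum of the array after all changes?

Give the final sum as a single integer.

Initial sum: 215
Change 1: A[7] 1 -> 48, delta = 47, sum = 262
Change 2: A[3] 41 -> -15, delta = -56, sum = 206
Change 3: A[7] 48 -> 29, delta = -19, sum = 187

Answer: 187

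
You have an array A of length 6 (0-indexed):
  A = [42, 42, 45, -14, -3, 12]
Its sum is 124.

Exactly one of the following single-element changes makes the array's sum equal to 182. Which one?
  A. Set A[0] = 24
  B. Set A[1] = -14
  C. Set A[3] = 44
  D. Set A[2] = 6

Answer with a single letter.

Answer: C

Derivation:
Option A: A[0] 42->24, delta=-18, new_sum=124+(-18)=106
Option B: A[1] 42->-14, delta=-56, new_sum=124+(-56)=68
Option C: A[3] -14->44, delta=58, new_sum=124+(58)=182 <-- matches target
Option D: A[2] 45->6, delta=-39, new_sum=124+(-39)=85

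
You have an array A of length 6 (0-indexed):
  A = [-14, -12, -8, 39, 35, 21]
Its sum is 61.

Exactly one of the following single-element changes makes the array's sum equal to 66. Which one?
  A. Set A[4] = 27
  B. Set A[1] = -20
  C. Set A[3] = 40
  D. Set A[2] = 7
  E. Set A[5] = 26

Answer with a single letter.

Option A: A[4] 35->27, delta=-8, new_sum=61+(-8)=53
Option B: A[1] -12->-20, delta=-8, new_sum=61+(-8)=53
Option C: A[3] 39->40, delta=1, new_sum=61+(1)=62
Option D: A[2] -8->7, delta=15, new_sum=61+(15)=76
Option E: A[5] 21->26, delta=5, new_sum=61+(5)=66 <-- matches target

Answer: E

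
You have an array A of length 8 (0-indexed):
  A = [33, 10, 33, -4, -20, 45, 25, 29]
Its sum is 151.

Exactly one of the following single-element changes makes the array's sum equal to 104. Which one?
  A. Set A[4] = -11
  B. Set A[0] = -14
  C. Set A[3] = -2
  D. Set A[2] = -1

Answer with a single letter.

Option A: A[4] -20->-11, delta=9, new_sum=151+(9)=160
Option B: A[0] 33->-14, delta=-47, new_sum=151+(-47)=104 <-- matches target
Option C: A[3] -4->-2, delta=2, new_sum=151+(2)=153
Option D: A[2] 33->-1, delta=-34, new_sum=151+(-34)=117

Answer: B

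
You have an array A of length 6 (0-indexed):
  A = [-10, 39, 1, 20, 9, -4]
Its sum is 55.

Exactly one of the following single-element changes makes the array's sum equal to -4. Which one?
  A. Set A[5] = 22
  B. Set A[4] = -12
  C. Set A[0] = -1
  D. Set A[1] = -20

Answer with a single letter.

Option A: A[5] -4->22, delta=26, new_sum=55+(26)=81
Option B: A[4] 9->-12, delta=-21, new_sum=55+(-21)=34
Option C: A[0] -10->-1, delta=9, new_sum=55+(9)=64
Option D: A[1] 39->-20, delta=-59, new_sum=55+(-59)=-4 <-- matches target

Answer: D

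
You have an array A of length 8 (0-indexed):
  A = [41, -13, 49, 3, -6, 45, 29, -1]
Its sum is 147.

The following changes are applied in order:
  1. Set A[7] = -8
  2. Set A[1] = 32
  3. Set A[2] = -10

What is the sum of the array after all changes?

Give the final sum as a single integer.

Initial sum: 147
Change 1: A[7] -1 -> -8, delta = -7, sum = 140
Change 2: A[1] -13 -> 32, delta = 45, sum = 185
Change 3: A[2] 49 -> -10, delta = -59, sum = 126

Answer: 126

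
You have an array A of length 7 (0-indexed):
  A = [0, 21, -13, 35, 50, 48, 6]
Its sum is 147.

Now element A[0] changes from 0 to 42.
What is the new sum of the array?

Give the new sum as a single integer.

Old value at index 0: 0
New value at index 0: 42
Delta = 42 - 0 = 42
New sum = old_sum + delta = 147 + (42) = 189

Answer: 189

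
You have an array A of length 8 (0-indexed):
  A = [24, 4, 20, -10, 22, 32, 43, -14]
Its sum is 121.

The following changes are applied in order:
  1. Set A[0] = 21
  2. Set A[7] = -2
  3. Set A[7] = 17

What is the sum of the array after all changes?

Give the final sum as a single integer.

Answer: 149

Derivation:
Initial sum: 121
Change 1: A[0] 24 -> 21, delta = -3, sum = 118
Change 2: A[7] -14 -> -2, delta = 12, sum = 130
Change 3: A[7] -2 -> 17, delta = 19, sum = 149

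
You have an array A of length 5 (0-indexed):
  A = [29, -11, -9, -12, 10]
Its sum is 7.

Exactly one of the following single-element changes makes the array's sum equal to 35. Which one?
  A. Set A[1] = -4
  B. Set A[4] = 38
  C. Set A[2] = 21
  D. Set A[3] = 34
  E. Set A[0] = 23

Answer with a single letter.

Answer: B

Derivation:
Option A: A[1] -11->-4, delta=7, new_sum=7+(7)=14
Option B: A[4] 10->38, delta=28, new_sum=7+(28)=35 <-- matches target
Option C: A[2] -9->21, delta=30, new_sum=7+(30)=37
Option D: A[3] -12->34, delta=46, new_sum=7+(46)=53
Option E: A[0] 29->23, delta=-6, new_sum=7+(-6)=1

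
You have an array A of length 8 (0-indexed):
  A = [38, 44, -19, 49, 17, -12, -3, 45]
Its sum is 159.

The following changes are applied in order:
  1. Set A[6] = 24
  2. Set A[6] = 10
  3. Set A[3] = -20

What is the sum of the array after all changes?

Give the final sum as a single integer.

Answer: 103

Derivation:
Initial sum: 159
Change 1: A[6] -3 -> 24, delta = 27, sum = 186
Change 2: A[6] 24 -> 10, delta = -14, sum = 172
Change 3: A[3] 49 -> -20, delta = -69, sum = 103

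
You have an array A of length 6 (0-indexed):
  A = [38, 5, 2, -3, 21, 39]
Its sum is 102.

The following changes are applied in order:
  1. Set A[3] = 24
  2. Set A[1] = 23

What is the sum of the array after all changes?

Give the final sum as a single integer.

Answer: 147

Derivation:
Initial sum: 102
Change 1: A[3] -3 -> 24, delta = 27, sum = 129
Change 2: A[1] 5 -> 23, delta = 18, sum = 147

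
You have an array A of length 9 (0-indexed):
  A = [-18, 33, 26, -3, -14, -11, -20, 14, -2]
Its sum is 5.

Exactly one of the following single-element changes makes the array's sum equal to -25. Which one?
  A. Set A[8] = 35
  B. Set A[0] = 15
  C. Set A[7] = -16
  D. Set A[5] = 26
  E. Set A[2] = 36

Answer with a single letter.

Option A: A[8] -2->35, delta=37, new_sum=5+(37)=42
Option B: A[0] -18->15, delta=33, new_sum=5+(33)=38
Option C: A[7] 14->-16, delta=-30, new_sum=5+(-30)=-25 <-- matches target
Option D: A[5] -11->26, delta=37, new_sum=5+(37)=42
Option E: A[2] 26->36, delta=10, new_sum=5+(10)=15

Answer: C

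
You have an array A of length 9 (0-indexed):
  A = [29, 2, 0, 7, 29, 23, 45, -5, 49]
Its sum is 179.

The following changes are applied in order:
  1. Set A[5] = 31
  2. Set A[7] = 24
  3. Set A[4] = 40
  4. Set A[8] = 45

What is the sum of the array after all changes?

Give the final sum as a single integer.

Answer: 223

Derivation:
Initial sum: 179
Change 1: A[5] 23 -> 31, delta = 8, sum = 187
Change 2: A[7] -5 -> 24, delta = 29, sum = 216
Change 3: A[4] 29 -> 40, delta = 11, sum = 227
Change 4: A[8] 49 -> 45, delta = -4, sum = 223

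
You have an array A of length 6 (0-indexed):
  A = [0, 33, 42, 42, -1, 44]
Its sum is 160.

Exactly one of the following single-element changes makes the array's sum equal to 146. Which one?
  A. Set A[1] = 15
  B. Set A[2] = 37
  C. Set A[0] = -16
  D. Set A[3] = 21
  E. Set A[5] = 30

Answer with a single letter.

Option A: A[1] 33->15, delta=-18, new_sum=160+(-18)=142
Option B: A[2] 42->37, delta=-5, new_sum=160+(-5)=155
Option C: A[0] 0->-16, delta=-16, new_sum=160+(-16)=144
Option D: A[3] 42->21, delta=-21, new_sum=160+(-21)=139
Option E: A[5] 44->30, delta=-14, new_sum=160+(-14)=146 <-- matches target

Answer: E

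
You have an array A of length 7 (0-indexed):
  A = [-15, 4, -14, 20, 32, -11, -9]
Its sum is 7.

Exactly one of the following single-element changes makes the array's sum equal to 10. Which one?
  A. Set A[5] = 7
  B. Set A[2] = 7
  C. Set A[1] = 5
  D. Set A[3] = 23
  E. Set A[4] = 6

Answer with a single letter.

Answer: D

Derivation:
Option A: A[5] -11->7, delta=18, new_sum=7+(18)=25
Option B: A[2] -14->7, delta=21, new_sum=7+(21)=28
Option C: A[1] 4->5, delta=1, new_sum=7+(1)=8
Option D: A[3] 20->23, delta=3, new_sum=7+(3)=10 <-- matches target
Option E: A[4] 32->6, delta=-26, new_sum=7+(-26)=-19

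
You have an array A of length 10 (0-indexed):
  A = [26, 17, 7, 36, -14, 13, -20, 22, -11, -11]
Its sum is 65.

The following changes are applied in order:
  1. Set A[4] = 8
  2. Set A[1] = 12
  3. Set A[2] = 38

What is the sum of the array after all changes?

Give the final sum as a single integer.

Initial sum: 65
Change 1: A[4] -14 -> 8, delta = 22, sum = 87
Change 2: A[1] 17 -> 12, delta = -5, sum = 82
Change 3: A[2] 7 -> 38, delta = 31, sum = 113

Answer: 113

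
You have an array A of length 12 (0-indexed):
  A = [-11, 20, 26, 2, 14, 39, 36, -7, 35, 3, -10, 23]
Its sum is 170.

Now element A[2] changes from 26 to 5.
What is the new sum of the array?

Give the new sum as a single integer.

Answer: 149

Derivation:
Old value at index 2: 26
New value at index 2: 5
Delta = 5 - 26 = -21
New sum = old_sum + delta = 170 + (-21) = 149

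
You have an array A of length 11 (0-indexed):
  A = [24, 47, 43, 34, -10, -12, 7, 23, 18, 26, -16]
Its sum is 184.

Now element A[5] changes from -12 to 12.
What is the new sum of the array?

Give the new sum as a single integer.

Old value at index 5: -12
New value at index 5: 12
Delta = 12 - -12 = 24
New sum = old_sum + delta = 184 + (24) = 208

Answer: 208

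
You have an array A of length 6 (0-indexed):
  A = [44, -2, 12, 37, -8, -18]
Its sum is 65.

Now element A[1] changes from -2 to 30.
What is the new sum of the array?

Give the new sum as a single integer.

Old value at index 1: -2
New value at index 1: 30
Delta = 30 - -2 = 32
New sum = old_sum + delta = 65 + (32) = 97

Answer: 97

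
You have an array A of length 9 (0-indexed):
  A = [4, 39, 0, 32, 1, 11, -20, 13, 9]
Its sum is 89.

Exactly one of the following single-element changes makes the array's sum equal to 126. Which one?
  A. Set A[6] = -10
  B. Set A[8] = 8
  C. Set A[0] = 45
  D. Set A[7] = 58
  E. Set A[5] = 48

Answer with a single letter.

Option A: A[6] -20->-10, delta=10, new_sum=89+(10)=99
Option B: A[8] 9->8, delta=-1, new_sum=89+(-1)=88
Option C: A[0] 4->45, delta=41, new_sum=89+(41)=130
Option D: A[7] 13->58, delta=45, new_sum=89+(45)=134
Option E: A[5] 11->48, delta=37, new_sum=89+(37)=126 <-- matches target

Answer: E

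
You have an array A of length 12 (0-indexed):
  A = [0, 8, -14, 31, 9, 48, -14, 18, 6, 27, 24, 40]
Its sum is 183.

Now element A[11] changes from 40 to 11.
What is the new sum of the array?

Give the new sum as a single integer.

Old value at index 11: 40
New value at index 11: 11
Delta = 11 - 40 = -29
New sum = old_sum + delta = 183 + (-29) = 154

Answer: 154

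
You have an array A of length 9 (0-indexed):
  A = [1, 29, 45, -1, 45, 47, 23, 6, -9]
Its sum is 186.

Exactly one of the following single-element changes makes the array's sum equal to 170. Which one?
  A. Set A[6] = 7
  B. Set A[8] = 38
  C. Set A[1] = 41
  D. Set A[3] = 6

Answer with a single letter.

Option A: A[6] 23->7, delta=-16, new_sum=186+(-16)=170 <-- matches target
Option B: A[8] -9->38, delta=47, new_sum=186+(47)=233
Option C: A[1] 29->41, delta=12, new_sum=186+(12)=198
Option D: A[3] -1->6, delta=7, new_sum=186+(7)=193

Answer: A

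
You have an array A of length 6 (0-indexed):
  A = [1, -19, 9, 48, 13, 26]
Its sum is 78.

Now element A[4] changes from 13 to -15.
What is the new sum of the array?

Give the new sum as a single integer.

Old value at index 4: 13
New value at index 4: -15
Delta = -15 - 13 = -28
New sum = old_sum + delta = 78 + (-28) = 50

Answer: 50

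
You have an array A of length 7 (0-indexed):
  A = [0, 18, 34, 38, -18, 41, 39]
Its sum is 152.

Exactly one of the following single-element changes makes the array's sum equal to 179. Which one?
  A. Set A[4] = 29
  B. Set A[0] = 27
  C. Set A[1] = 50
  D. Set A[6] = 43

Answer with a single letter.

Answer: B

Derivation:
Option A: A[4] -18->29, delta=47, new_sum=152+(47)=199
Option B: A[0] 0->27, delta=27, new_sum=152+(27)=179 <-- matches target
Option C: A[1] 18->50, delta=32, new_sum=152+(32)=184
Option D: A[6] 39->43, delta=4, new_sum=152+(4)=156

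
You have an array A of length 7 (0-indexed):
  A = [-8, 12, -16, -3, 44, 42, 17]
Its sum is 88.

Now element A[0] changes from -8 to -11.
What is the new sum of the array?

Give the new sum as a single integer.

Old value at index 0: -8
New value at index 0: -11
Delta = -11 - -8 = -3
New sum = old_sum + delta = 88 + (-3) = 85

Answer: 85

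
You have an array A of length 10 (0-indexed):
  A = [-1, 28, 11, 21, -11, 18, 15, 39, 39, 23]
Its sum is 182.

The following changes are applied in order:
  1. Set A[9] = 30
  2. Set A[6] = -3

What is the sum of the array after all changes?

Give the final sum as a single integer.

Answer: 171

Derivation:
Initial sum: 182
Change 1: A[9] 23 -> 30, delta = 7, sum = 189
Change 2: A[6] 15 -> -3, delta = -18, sum = 171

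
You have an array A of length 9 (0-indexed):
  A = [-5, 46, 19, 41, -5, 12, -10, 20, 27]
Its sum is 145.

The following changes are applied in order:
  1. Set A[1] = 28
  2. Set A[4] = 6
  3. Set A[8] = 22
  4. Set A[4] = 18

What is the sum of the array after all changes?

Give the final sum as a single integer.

Answer: 145

Derivation:
Initial sum: 145
Change 1: A[1] 46 -> 28, delta = -18, sum = 127
Change 2: A[4] -5 -> 6, delta = 11, sum = 138
Change 3: A[8] 27 -> 22, delta = -5, sum = 133
Change 4: A[4] 6 -> 18, delta = 12, sum = 145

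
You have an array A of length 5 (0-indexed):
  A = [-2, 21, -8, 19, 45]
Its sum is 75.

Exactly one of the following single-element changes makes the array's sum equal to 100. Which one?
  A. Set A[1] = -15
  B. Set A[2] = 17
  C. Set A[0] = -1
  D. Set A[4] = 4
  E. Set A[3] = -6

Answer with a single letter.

Option A: A[1] 21->-15, delta=-36, new_sum=75+(-36)=39
Option B: A[2] -8->17, delta=25, new_sum=75+(25)=100 <-- matches target
Option C: A[0] -2->-1, delta=1, new_sum=75+(1)=76
Option D: A[4] 45->4, delta=-41, new_sum=75+(-41)=34
Option E: A[3] 19->-6, delta=-25, new_sum=75+(-25)=50

Answer: B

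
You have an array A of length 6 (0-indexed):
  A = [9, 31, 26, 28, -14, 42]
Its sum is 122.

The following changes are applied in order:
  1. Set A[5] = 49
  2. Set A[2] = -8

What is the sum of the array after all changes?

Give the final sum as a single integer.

Initial sum: 122
Change 1: A[5] 42 -> 49, delta = 7, sum = 129
Change 2: A[2] 26 -> -8, delta = -34, sum = 95

Answer: 95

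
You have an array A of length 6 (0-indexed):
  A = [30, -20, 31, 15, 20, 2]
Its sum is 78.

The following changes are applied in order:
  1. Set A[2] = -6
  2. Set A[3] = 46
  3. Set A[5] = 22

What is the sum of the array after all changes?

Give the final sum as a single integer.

Answer: 92

Derivation:
Initial sum: 78
Change 1: A[2] 31 -> -6, delta = -37, sum = 41
Change 2: A[3] 15 -> 46, delta = 31, sum = 72
Change 3: A[5] 2 -> 22, delta = 20, sum = 92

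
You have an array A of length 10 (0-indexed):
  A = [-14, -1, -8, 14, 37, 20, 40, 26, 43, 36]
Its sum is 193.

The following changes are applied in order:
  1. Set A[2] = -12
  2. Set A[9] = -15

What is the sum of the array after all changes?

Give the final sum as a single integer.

Initial sum: 193
Change 1: A[2] -8 -> -12, delta = -4, sum = 189
Change 2: A[9] 36 -> -15, delta = -51, sum = 138

Answer: 138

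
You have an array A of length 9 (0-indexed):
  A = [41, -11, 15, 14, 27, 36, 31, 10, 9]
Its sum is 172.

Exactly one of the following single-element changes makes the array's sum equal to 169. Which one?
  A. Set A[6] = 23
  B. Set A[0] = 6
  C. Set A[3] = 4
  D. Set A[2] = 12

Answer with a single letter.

Option A: A[6] 31->23, delta=-8, new_sum=172+(-8)=164
Option B: A[0] 41->6, delta=-35, new_sum=172+(-35)=137
Option C: A[3] 14->4, delta=-10, new_sum=172+(-10)=162
Option D: A[2] 15->12, delta=-3, new_sum=172+(-3)=169 <-- matches target

Answer: D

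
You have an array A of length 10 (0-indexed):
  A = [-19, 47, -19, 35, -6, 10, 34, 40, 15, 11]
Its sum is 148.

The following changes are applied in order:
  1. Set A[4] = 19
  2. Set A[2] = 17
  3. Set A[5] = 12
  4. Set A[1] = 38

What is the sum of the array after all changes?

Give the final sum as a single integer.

Answer: 202

Derivation:
Initial sum: 148
Change 1: A[4] -6 -> 19, delta = 25, sum = 173
Change 2: A[2] -19 -> 17, delta = 36, sum = 209
Change 3: A[5] 10 -> 12, delta = 2, sum = 211
Change 4: A[1] 47 -> 38, delta = -9, sum = 202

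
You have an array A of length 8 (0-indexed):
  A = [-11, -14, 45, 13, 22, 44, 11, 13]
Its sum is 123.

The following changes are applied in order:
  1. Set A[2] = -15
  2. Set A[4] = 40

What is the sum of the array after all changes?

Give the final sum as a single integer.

Answer: 81

Derivation:
Initial sum: 123
Change 1: A[2] 45 -> -15, delta = -60, sum = 63
Change 2: A[4] 22 -> 40, delta = 18, sum = 81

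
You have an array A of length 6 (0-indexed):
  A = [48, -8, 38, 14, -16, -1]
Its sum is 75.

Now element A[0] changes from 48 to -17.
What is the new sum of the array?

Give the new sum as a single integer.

Answer: 10

Derivation:
Old value at index 0: 48
New value at index 0: -17
Delta = -17 - 48 = -65
New sum = old_sum + delta = 75 + (-65) = 10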